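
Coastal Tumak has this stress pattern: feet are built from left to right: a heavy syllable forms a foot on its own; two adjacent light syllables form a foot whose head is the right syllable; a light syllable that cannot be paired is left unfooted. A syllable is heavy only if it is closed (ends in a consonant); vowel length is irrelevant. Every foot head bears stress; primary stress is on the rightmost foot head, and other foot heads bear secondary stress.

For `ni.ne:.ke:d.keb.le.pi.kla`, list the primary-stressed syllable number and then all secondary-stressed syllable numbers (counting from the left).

primary 6, secondary 2, 3, 4

Weights: 1 ni L, 2 ne: L, 3 ke:d H, 4 keb H, 5 le L, 6 pi L, 7 kla L.
Parse left to right (heavy = foot alone; LL = one foot; stranded L unfooted): (ni.ˈne:) (ˈke:d) (ˈkeb) (le.ˈpi) kla.
Foot heads: 2, 3, 4, 6.
Primary stress on the rightmost head = syllable 6.
Secondary stress on 2, 3, 4: ni.ˌne:.ˌke:d.ˌkeb.le.ˈpi.kla.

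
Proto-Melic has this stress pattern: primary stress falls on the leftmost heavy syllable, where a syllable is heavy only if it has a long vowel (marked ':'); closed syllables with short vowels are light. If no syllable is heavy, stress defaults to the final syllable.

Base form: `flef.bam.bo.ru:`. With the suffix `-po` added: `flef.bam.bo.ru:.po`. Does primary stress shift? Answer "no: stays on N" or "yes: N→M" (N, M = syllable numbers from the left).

no: stays on 4

Base `flef.bam.bo.ru:` (4 syllables):
  Weights: 1 flef L, 2 bam L, 3 bo L, 4 ru: H.
  Heavy syllables in the domain: 4. The leftmost is syllable 4 (ru:).
  → primary stress on syllable 4.
Suffixed `flef.bam.bo.ru:.po` (5 syllables):
  Weights: 1 flef L, 2 bam L, 3 bo L, 4 ru: H, 5 po L.
  Heavy syllables in the domain: 4. The leftmost is syllable 4 (ru:).
  → primary stress on syllable 4.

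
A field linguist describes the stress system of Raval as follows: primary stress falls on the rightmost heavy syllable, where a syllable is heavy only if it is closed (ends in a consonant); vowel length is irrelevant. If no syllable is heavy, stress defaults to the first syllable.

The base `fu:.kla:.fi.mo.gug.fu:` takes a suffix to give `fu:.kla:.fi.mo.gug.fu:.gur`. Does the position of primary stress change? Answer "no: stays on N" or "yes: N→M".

Base `fu:.kla:.fi.mo.gug.fu:` (6 syllables):
  Weights: 1 fu: L, 2 kla: L, 3 fi L, 4 mo L, 5 gug H, 6 fu: L.
  Heavy syllables in the domain: 5. The rightmost is syllable 5 (gug).
  → primary stress on syllable 5.
Suffixed `fu:.kla:.fi.mo.gug.fu:.gur` (7 syllables):
  Weights: 1 fu: L, 2 kla: L, 3 fi L, 4 mo L, 5 gug H, 6 fu: L, 7 gur H.
  Heavy syllables in the domain: 5, 7. The rightmost is syllable 7 (gur).
  → primary stress on syllable 7.

yes: 5→7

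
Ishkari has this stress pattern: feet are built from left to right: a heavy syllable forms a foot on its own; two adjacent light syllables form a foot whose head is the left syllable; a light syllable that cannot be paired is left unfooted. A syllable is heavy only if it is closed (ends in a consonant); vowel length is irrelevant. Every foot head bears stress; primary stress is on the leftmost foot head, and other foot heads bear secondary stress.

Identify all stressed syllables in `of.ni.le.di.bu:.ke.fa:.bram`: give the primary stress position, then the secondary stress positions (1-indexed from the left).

Weights: 1 of H, 2 ni L, 3 le L, 4 di L, 5 bu: L, 6 ke L, 7 fa: L, 8 bram H.
Parse left to right (heavy = foot alone; LL = one foot; stranded L unfooted): (ˈof) (ˈni.le) (ˈdi.bu:) (ˈke.fa:) (ˈbram).
Foot heads: 1, 2, 4, 6, 8.
Primary stress on the leftmost head = syllable 1.
Secondary stress on 2, 4, 6, 8: ˈof.ˌni.le.ˌdi.bu:.ˌke.fa:.ˌbram.

primary 1, secondary 2, 4, 6, 8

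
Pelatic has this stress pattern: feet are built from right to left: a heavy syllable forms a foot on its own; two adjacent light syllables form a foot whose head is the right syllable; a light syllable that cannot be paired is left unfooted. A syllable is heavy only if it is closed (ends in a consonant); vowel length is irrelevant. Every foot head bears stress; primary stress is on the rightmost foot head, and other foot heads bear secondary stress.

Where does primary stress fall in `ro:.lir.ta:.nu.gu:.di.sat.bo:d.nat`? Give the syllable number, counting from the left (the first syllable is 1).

9

Weights: 1 ro: L, 2 lir H, 3 ta: L, 4 nu L, 5 gu: L, 6 di L, 7 sat H, 8 bo:d H, 9 nat H.
Parse right to left (heavy = foot alone; LL = one foot; stranded L unfooted): ro: (ˈlir) (ta:.ˈnu) (gu:.ˈdi) (ˈsat) (ˈbo:d) (ˈnat).
Foot heads: 2, 4, 6, 7, 8, 9.
Primary stress on the rightmost head = syllable 9.
Primary stress: syllable 9 → ro:.lir.ta:.nu.gu:.di.sat.bo:d.ˈnat.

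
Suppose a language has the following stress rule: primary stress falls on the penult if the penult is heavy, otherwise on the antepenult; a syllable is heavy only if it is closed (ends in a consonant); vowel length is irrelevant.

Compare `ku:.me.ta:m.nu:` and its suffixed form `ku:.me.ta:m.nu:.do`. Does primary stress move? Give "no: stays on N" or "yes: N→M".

Base `ku:.me.ta:m.nu:` (4 syllables):
  Weights: 2 me L, 3 ta:m H, 4 nu: L.
  The penult (syllable 3, ta:m) is heavy, so it takes stress.
  → primary stress on syllable 3.
Suffixed `ku:.me.ta:m.nu:.do` (5 syllables):
  Weights: 3 ta:m H, 4 nu: L, 5 do L.
  The penult (syllable 4, nu:) is light, so stress falls on the antepenult (syllable 3, ta:m).
  → primary stress on syllable 3.

no: stays on 3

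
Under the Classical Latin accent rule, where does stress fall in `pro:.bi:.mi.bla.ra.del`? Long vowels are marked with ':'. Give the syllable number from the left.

Classical Latin: stress the penult if heavy (long vowel or closed), else the antepenult.
Weights: 4 bla L, 5 ra L, 6 del H.
The penult (syllable 5, ra) is light, so stress falls on the antepenult (syllable 4, bla).
Stress on syllable 4: pro:.bi:.mi.ˈbla.ra.del.

4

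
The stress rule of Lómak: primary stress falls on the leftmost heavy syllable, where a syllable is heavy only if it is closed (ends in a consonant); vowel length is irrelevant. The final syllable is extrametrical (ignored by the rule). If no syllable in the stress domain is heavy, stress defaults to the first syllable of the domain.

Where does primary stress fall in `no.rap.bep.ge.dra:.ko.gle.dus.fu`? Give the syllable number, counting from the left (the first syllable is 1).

2

The final syllable (9, fu) is extrametrical; the stress domain is syllables 1–8.
Weights: 1 no L, 2 rap H, 3 bep H, 4 ge L, 5 dra: L, 6 ko L, 7 gle L, 8 dus H.
Heavy syllables in the domain: 2, 3, 8. The leftmost is syllable 2 (rap).
Primary stress: syllable 2 → no.ˈrap.bep.ge.dra:.ko.gle.dus.fu.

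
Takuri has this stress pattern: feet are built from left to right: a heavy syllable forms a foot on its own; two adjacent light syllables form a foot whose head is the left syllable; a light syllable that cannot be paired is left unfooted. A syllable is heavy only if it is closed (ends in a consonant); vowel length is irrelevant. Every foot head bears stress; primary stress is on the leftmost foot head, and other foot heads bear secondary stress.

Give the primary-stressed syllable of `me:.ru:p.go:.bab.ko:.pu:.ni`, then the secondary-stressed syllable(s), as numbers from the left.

primary 2, secondary 4, 5

Weights: 1 me: L, 2 ru:p H, 3 go: L, 4 bab H, 5 ko: L, 6 pu: L, 7 ni L.
Parse left to right (heavy = foot alone; LL = one foot; stranded L unfooted): me: (ˈru:p) go: (ˈbab) (ˈko:.pu:) ni.
Foot heads: 2, 4, 5.
Primary stress on the leftmost head = syllable 2.
Secondary stress on 4, 5: me:.ˈru:p.go:.ˌbab.ˌko:.pu:.ni.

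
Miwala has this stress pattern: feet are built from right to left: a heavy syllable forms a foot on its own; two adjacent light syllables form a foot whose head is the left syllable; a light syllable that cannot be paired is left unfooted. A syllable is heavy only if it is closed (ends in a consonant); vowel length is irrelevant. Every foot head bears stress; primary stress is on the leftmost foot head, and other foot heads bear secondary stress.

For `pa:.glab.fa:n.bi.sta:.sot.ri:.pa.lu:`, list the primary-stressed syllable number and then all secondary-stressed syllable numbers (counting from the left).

primary 2, secondary 3, 4, 6, 8

Weights: 1 pa: L, 2 glab H, 3 fa:n H, 4 bi L, 5 sta: L, 6 sot H, 7 ri: L, 8 pa L, 9 lu: L.
Parse right to left (heavy = foot alone; LL = one foot; stranded L unfooted): pa: (ˈglab) (ˈfa:n) (ˈbi.sta:) (ˈsot) ri: (ˈpa.lu:).
Foot heads: 2, 3, 4, 6, 8.
Primary stress on the leftmost head = syllable 2.
Secondary stress on 3, 4, 6, 8: pa:.ˈglab.ˌfa:n.ˌbi.sta:.ˌsot.ri:.ˌpa.lu:.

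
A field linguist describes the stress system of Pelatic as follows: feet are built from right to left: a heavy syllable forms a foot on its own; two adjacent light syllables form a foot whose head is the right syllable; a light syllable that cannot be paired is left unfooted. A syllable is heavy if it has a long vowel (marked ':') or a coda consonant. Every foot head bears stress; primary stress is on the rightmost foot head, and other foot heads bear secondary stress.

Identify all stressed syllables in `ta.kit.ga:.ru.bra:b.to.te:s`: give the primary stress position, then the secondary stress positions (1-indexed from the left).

primary 7, secondary 2, 3, 5

Weights: 1 ta L, 2 kit H, 3 ga: H, 4 ru L, 5 bra:b H, 6 to L, 7 te:s H.
Parse right to left (heavy = foot alone; LL = one foot; stranded L unfooted): ta (ˈkit) (ˈga:) ru (ˈbra:b) to (ˈte:s).
Foot heads: 2, 3, 5, 7.
Primary stress on the rightmost head = syllable 7.
Secondary stress on 2, 3, 5: ta.ˌkit.ˌga:.ru.ˌbra:b.to.ˈte:s.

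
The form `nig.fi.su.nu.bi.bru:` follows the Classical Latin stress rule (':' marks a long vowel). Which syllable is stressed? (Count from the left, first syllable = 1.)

4

Classical Latin: stress the penult if heavy (long vowel or closed), else the antepenult.
Weights: 4 nu L, 5 bi L, 6 bru: H.
The penult (syllable 5, bi) is light, so stress falls on the antepenult (syllable 4, nu).
Stress on syllable 4: nig.fi.su.ˈnu.bi.bru:.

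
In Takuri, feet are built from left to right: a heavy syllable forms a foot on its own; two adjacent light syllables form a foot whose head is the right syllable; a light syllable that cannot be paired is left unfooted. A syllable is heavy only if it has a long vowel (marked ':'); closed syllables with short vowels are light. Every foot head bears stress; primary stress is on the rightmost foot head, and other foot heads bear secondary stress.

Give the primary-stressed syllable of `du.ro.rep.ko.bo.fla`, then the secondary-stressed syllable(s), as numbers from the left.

Weights: 1 du L, 2 ro L, 3 rep L, 4 ko L, 5 bo L, 6 fla L.
Parse left to right (heavy = foot alone; LL = one foot; stranded L unfooted): (du.ˈro) (rep.ˈko) (bo.ˈfla).
Foot heads: 2, 4, 6.
Primary stress on the rightmost head = syllable 6.
Secondary stress on 2, 4: du.ˌro.rep.ˌko.bo.ˈfla.

primary 6, secondary 2, 4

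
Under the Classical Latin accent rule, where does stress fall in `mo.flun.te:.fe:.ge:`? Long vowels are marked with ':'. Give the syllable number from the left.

4

Classical Latin: stress the penult if heavy (long vowel or closed), else the antepenult.
Weights: 3 te: H, 4 fe: H, 5 ge: H.
The penult (syllable 4, fe:) is heavy, so it takes stress.
Stress on syllable 4: mo.flun.te:.ˈfe:.ge:.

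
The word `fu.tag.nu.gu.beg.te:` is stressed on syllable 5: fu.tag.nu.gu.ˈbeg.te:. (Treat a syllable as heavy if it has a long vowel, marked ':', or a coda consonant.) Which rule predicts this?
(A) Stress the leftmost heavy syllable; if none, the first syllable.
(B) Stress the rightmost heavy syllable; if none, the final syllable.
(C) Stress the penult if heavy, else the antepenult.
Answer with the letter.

C

Rule A → syllable 2 (observed: 5).
Rule B → syllable 6 (observed: 5).
Rule C → syllable 5 ✓.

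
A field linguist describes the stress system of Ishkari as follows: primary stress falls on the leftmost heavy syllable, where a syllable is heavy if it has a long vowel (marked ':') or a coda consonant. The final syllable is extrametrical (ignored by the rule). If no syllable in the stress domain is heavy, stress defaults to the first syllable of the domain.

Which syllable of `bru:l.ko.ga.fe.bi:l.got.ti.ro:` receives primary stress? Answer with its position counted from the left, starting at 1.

1

The final syllable (8, ro:) is extrametrical; the stress domain is syllables 1–7.
Weights: 1 bru:l H, 2 ko L, 3 ga L, 4 fe L, 5 bi:l H, 6 got H, 7 ti L.
Heavy syllables in the domain: 1, 5, 6. The leftmost is syllable 1 (bru:l).
Primary stress: syllable 1 → ˈbru:l.ko.ga.fe.bi:l.got.ti.ro:.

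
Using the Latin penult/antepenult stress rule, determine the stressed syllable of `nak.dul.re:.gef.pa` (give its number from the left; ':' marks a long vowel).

4

Classical Latin: stress the penult if heavy (long vowel or closed), else the antepenult.
Weights: 3 re: H, 4 gef H, 5 pa L.
The penult (syllable 4, gef) is heavy, so it takes stress.
Stress on syllable 4: nak.dul.re:.ˈgef.pa.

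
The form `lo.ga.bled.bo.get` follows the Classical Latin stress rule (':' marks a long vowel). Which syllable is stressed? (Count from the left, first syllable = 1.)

Classical Latin: stress the penult if heavy (long vowel or closed), else the antepenult.
Weights: 3 bled H, 4 bo L, 5 get H.
The penult (syllable 4, bo) is light, so stress falls on the antepenult (syllable 3, bled).
Stress on syllable 3: lo.ga.ˈbled.bo.get.

3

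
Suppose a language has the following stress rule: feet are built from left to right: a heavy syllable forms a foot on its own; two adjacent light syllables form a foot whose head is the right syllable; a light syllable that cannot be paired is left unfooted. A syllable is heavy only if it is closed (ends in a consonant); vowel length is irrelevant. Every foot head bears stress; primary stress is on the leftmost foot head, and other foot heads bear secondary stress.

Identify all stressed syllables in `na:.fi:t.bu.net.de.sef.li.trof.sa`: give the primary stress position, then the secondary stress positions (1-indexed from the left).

Weights: 1 na: L, 2 fi:t H, 3 bu L, 4 net H, 5 de L, 6 sef H, 7 li L, 8 trof H, 9 sa L.
Parse left to right (heavy = foot alone; LL = one foot; stranded L unfooted): na: (ˈfi:t) bu (ˈnet) de (ˈsef) li (ˈtrof) sa.
Foot heads: 2, 4, 6, 8.
Primary stress on the leftmost head = syllable 2.
Secondary stress on 4, 6, 8: na:.ˈfi:t.bu.ˌnet.de.ˌsef.li.ˌtrof.sa.

primary 2, secondary 4, 6, 8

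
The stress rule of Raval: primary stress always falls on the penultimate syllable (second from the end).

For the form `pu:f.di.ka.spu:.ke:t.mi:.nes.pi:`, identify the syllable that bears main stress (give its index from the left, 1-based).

The word has 8 syllables; the penultimate syllable (second from the end) is syllable 7 (nes).
Primary stress: syllable 7 → pu:f.di.ka.spu:.ke:t.mi:.ˈnes.pi:.

7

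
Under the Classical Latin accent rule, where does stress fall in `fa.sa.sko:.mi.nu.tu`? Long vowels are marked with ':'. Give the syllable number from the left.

4

Classical Latin: stress the penult if heavy (long vowel or closed), else the antepenult.
Weights: 4 mi L, 5 nu L, 6 tu L.
The penult (syllable 5, nu) is light, so stress falls on the antepenult (syllable 4, mi).
Stress on syllable 4: fa.sa.sko:.ˈmi.nu.tu.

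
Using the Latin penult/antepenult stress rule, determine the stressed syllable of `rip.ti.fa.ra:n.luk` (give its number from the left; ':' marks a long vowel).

Classical Latin: stress the penult if heavy (long vowel or closed), else the antepenult.
Weights: 3 fa L, 4 ra:n H, 5 luk H.
The penult (syllable 4, ra:n) is heavy, so it takes stress.
Stress on syllable 4: rip.ti.fa.ˈra:n.luk.

4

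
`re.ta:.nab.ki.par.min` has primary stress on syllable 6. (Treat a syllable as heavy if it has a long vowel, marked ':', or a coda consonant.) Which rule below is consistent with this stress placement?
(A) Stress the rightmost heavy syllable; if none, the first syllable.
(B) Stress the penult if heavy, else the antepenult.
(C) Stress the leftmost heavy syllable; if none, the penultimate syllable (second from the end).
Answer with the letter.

A

Rule A → syllable 6 ✓.
Rule B → syllable 5 (observed: 6).
Rule C → syllable 2 (observed: 6).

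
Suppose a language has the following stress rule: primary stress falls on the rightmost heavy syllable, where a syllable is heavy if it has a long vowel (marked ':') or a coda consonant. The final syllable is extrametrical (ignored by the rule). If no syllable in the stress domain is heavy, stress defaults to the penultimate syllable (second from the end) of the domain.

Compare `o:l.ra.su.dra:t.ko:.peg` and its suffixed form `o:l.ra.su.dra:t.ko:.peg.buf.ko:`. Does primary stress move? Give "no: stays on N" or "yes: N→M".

Base `o:l.ra.su.dra:t.ko:.peg` (6 syllables):
  The final syllable (6, peg) is extrametrical; the stress domain is syllables 1–5.
  Weights: 1 o:l H, 2 ra L, 3 su L, 4 dra:t H, 5 ko: H.
  Heavy syllables in the domain: 1, 4, 5. The rightmost is syllable 5 (ko:).
  → primary stress on syllable 5.
Suffixed `o:l.ra.su.dra:t.ko:.peg.buf.ko:` (8 syllables):
  The final syllable (8, ko:) is extrametrical; the stress domain is syllables 1–7.
  Weights: 1 o:l H, 2 ra L, 3 su L, 4 dra:t H, 5 ko: H, 6 peg H, 7 buf H.
  Heavy syllables in the domain: 1, 4, 5, 6, 7. The rightmost is syllable 7 (buf).
  → primary stress on syllable 7.

yes: 5→7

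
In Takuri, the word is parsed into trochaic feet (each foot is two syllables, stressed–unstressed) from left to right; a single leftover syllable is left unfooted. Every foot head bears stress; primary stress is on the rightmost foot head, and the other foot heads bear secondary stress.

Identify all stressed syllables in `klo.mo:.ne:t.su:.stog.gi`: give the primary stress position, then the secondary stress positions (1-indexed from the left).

Parse left to right into trochaic (ˈσσ) feet: (ˈklo.mo:) (ˈne:t.su:) (ˈstog.gi).
Foot heads (stressed positions): 1, 3, 5.
End Rule Rightmost: primary stress on the rightmost head = syllable 5.
Secondary stress on 1, 3: ˌklo.mo:.ˌne:t.su:.ˈstog.gi.

primary 5, secondary 1, 3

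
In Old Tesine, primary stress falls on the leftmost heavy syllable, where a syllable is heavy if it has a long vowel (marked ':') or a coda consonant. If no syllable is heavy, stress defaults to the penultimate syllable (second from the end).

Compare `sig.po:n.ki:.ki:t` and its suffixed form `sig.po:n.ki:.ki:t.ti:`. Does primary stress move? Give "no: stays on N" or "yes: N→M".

no: stays on 1

Base `sig.po:n.ki:.ki:t` (4 syllables):
  Weights: 1 sig H, 2 po:n H, 3 ki: H, 4 ki:t H.
  Heavy syllables in the domain: 1, 2, 3, 4. The leftmost is syllable 1 (sig).
  → primary stress on syllable 1.
Suffixed `sig.po:n.ki:.ki:t.ti:` (5 syllables):
  Weights: 1 sig H, 2 po:n H, 3 ki: H, 4 ki:t H, 5 ti: H.
  Heavy syllables in the domain: 1, 2, 3, 4, 5. The leftmost is syllable 1 (sig).
  → primary stress on syllable 1.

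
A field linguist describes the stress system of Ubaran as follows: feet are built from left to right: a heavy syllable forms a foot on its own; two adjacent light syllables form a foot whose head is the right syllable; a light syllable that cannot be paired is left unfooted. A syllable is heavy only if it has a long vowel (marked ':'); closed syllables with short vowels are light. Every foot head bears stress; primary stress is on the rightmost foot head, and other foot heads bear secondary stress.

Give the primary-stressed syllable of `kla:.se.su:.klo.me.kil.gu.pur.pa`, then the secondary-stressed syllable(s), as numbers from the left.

Weights: 1 kla: H, 2 se L, 3 su: H, 4 klo L, 5 me L, 6 kil L, 7 gu L, 8 pur L, 9 pa L.
Parse left to right (heavy = foot alone; LL = one foot; stranded L unfooted): (ˈkla:) se (ˈsu:) (klo.ˈme) (kil.ˈgu) (pur.ˈpa).
Foot heads: 1, 3, 5, 7, 9.
Primary stress on the rightmost head = syllable 9.
Secondary stress on 1, 3, 5, 7: ˌkla:.se.ˌsu:.klo.ˌme.kil.ˌgu.pur.ˈpa.

primary 9, secondary 1, 3, 5, 7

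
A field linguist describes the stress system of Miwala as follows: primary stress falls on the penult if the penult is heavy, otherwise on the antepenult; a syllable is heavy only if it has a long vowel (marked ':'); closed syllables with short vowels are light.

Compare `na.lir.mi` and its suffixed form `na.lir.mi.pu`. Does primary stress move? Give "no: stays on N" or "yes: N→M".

Base `na.lir.mi` (3 syllables):
  Weights: 1 na L, 2 lir L, 3 mi L.
  The penult (syllable 2, lir) is light, so stress falls on the antepenult (syllable 1, na).
  → primary stress on syllable 1.
Suffixed `na.lir.mi.pu` (4 syllables):
  Weights: 2 lir L, 3 mi L, 4 pu L.
  The penult (syllable 3, mi) is light, so stress falls on the antepenult (syllable 2, lir).
  → primary stress on syllable 2.

yes: 1→2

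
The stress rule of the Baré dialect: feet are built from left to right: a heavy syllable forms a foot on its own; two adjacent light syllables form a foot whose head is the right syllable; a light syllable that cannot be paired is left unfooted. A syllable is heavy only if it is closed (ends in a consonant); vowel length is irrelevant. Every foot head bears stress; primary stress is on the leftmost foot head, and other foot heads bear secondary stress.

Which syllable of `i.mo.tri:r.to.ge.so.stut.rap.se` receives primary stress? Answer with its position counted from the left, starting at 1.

2

Weights: 1 i L, 2 mo L, 3 tri:r H, 4 to L, 5 ge L, 6 so L, 7 stut H, 8 rap H, 9 se L.
Parse left to right (heavy = foot alone; LL = one foot; stranded L unfooted): (i.ˈmo) (ˈtri:r) (to.ˈge) so (ˈstut) (ˈrap) se.
Foot heads: 2, 3, 5, 7, 8.
Primary stress on the leftmost head = syllable 2.
Primary stress: syllable 2 → i.ˈmo.tri:r.to.ge.so.stut.rap.se.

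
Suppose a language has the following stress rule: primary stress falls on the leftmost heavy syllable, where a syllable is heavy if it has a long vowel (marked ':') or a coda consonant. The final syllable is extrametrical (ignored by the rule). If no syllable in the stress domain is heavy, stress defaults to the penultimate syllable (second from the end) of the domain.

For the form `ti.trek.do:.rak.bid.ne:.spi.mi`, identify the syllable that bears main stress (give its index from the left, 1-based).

The final syllable (8, mi) is extrametrical; the stress domain is syllables 1–7.
Weights: 1 ti L, 2 trek H, 3 do: H, 4 rak H, 5 bid H, 6 ne: H, 7 spi L.
Heavy syllables in the domain: 2, 3, 4, 5, 6. The leftmost is syllable 2 (trek).
Primary stress: syllable 2 → ti.ˈtrek.do:.rak.bid.ne:.spi.mi.

2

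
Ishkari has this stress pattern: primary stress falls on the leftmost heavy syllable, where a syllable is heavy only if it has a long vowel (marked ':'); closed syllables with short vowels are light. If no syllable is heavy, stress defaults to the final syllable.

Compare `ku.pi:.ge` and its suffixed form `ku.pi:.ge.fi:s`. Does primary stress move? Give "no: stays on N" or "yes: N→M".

no: stays on 2

Base `ku.pi:.ge` (3 syllables):
  Weights: 1 ku L, 2 pi: H, 3 ge L.
  Heavy syllables in the domain: 2. The leftmost is syllable 2 (pi:).
  → primary stress on syllable 2.
Suffixed `ku.pi:.ge.fi:s` (4 syllables):
  Weights: 1 ku L, 2 pi: H, 3 ge L, 4 fi:s H.
  Heavy syllables in the domain: 2, 4. The leftmost is syllable 2 (pi:).
  → primary stress on syllable 2.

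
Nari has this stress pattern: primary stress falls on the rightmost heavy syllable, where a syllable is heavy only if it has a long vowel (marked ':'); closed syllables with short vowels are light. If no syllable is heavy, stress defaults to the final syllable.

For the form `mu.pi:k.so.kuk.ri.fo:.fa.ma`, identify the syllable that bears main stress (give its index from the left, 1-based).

6

Weights: 1 mu L, 2 pi:k H, 3 so L, 4 kuk L, 5 ri L, 6 fo: H, 7 fa L, 8 ma L.
Heavy syllables in the domain: 2, 6. The rightmost is syllable 6 (fo:).
Primary stress: syllable 6 → mu.pi:k.so.kuk.ri.ˈfo:.fa.ma.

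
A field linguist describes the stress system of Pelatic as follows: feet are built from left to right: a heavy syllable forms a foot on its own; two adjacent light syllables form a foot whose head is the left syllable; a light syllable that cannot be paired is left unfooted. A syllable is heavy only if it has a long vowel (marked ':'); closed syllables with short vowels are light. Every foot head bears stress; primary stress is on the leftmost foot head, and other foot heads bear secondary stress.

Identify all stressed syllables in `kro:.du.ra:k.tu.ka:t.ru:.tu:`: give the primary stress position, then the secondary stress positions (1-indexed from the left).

primary 1, secondary 3, 5, 6, 7

Weights: 1 kro: H, 2 du L, 3 ra:k H, 4 tu L, 5 ka:t H, 6 ru: H, 7 tu: H.
Parse left to right (heavy = foot alone; LL = one foot; stranded L unfooted): (ˈkro:) du (ˈra:k) tu (ˈka:t) (ˈru:) (ˈtu:).
Foot heads: 1, 3, 5, 6, 7.
Primary stress on the leftmost head = syllable 1.
Secondary stress on 3, 5, 6, 7: ˈkro:.du.ˌra:k.tu.ˌka:t.ˌru:.ˌtu:.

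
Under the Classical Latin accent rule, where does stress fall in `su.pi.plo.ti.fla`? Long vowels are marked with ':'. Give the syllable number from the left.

3

Classical Latin: stress the penult if heavy (long vowel or closed), else the antepenult.
Weights: 3 plo L, 4 ti L, 5 fla L.
The penult (syllable 4, ti) is light, so stress falls on the antepenult (syllable 3, plo).
Stress on syllable 3: su.pi.ˈplo.ti.fla.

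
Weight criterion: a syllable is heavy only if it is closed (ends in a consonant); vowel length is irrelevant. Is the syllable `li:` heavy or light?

light

`li:`: long vowel, open (no coda). Open (no coda) → light.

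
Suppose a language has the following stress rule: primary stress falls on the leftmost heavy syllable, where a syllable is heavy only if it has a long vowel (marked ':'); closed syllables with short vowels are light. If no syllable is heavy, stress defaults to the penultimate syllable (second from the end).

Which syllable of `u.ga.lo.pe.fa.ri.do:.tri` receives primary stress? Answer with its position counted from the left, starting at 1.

7

Weights: 1 u L, 2 ga L, 3 lo L, 4 pe L, 5 fa L, 6 ri L, 7 do: H, 8 tri L.
Heavy syllables in the domain: 7. The leftmost is syllable 7 (do:).
Primary stress: syllable 7 → u.ga.lo.pe.fa.ri.ˈdo:.tri.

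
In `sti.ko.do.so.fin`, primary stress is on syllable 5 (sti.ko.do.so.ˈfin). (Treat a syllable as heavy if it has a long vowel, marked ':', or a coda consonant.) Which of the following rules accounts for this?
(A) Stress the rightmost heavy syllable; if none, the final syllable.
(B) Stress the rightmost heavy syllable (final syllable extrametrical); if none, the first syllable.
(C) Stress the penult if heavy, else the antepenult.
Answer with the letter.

A

Rule A → syllable 5 ✓.
Rule B → syllable 1 (observed: 5).
Rule C → syllable 3 (observed: 5).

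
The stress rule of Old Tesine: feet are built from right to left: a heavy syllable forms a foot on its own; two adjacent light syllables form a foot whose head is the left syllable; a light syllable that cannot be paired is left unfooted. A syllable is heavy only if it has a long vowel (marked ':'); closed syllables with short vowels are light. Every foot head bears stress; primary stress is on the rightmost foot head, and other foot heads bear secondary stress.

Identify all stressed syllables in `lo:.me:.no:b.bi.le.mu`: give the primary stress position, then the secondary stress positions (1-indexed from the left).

Weights: 1 lo: H, 2 me: H, 3 no:b H, 4 bi L, 5 le L, 6 mu L.
Parse right to left (heavy = foot alone; LL = one foot; stranded L unfooted): (ˈlo:) (ˈme:) (ˈno:b) bi (ˈle.mu).
Foot heads: 1, 2, 3, 5.
Primary stress on the rightmost head = syllable 5.
Secondary stress on 1, 2, 3: ˌlo:.ˌme:.ˌno:b.bi.ˈle.mu.

primary 5, secondary 1, 2, 3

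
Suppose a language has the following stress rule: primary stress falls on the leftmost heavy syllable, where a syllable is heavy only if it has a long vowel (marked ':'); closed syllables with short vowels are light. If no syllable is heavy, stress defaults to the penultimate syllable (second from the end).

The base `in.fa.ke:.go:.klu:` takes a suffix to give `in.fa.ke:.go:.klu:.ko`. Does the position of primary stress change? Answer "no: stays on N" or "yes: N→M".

no: stays on 3

Base `in.fa.ke:.go:.klu:` (5 syllables):
  Weights: 1 in L, 2 fa L, 3 ke: H, 4 go: H, 5 klu: H.
  Heavy syllables in the domain: 3, 4, 5. The leftmost is syllable 3 (ke:).
  → primary stress on syllable 3.
Suffixed `in.fa.ke:.go:.klu:.ko` (6 syllables):
  Weights: 1 in L, 2 fa L, 3 ke: H, 4 go: H, 5 klu: H, 6 ko L.
  Heavy syllables in the domain: 3, 4, 5. The leftmost is syllable 3 (ke:).
  → primary stress on syllable 3.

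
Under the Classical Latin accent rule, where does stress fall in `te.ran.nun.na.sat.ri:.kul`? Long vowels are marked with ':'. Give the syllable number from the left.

Classical Latin: stress the penult if heavy (long vowel or closed), else the antepenult.
Weights: 5 sat H, 6 ri: H, 7 kul H.
The penult (syllable 6, ri:) is heavy, so it takes stress.
Stress on syllable 6: te.ran.nun.na.sat.ˈri:.kul.

6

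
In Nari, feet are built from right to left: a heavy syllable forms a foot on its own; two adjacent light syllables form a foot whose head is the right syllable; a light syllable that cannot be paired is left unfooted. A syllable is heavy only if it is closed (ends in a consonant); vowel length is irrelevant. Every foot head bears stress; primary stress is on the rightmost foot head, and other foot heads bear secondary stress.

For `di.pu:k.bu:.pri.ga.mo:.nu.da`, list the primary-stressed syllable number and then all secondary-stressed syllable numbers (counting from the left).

primary 8, secondary 2, 4, 6

Weights: 1 di L, 2 pu:k H, 3 bu: L, 4 pri L, 5 ga L, 6 mo: L, 7 nu L, 8 da L.
Parse right to left (heavy = foot alone; LL = one foot; stranded L unfooted): di (ˈpu:k) (bu:.ˈpri) (ga.ˈmo:) (nu.ˈda).
Foot heads: 2, 4, 6, 8.
Primary stress on the rightmost head = syllable 8.
Secondary stress on 2, 4, 6: di.ˌpu:k.bu:.ˌpri.ga.ˌmo:.nu.ˈda.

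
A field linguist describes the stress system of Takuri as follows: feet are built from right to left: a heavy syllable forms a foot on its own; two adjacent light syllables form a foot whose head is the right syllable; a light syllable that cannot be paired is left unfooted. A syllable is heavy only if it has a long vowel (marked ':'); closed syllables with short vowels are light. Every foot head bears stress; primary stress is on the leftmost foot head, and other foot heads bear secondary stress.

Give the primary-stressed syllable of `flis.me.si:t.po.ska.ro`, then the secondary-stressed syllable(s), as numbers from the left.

primary 2, secondary 3, 6

Weights: 1 flis L, 2 me L, 3 si:t H, 4 po L, 5 ska L, 6 ro L.
Parse right to left (heavy = foot alone; LL = one foot; stranded L unfooted): (flis.ˈme) (ˈsi:t) po (ska.ˈro).
Foot heads: 2, 3, 6.
Primary stress on the leftmost head = syllable 2.
Secondary stress on 3, 6: flis.ˈme.ˌsi:t.po.ska.ˌro.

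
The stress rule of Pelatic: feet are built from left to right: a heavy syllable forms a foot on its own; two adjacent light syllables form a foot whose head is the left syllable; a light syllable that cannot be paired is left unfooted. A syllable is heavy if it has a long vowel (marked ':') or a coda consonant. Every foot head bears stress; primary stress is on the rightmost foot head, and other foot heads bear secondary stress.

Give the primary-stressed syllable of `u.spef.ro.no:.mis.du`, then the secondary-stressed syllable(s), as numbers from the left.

Weights: 1 u L, 2 spef H, 3 ro L, 4 no: H, 5 mis H, 6 du L.
Parse left to right (heavy = foot alone; LL = one foot; stranded L unfooted): u (ˈspef) ro (ˈno:) (ˈmis) du.
Foot heads: 2, 4, 5.
Primary stress on the rightmost head = syllable 5.
Secondary stress on 2, 4: u.ˌspef.ro.ˌno:.ˈmis.du.

primary 5, secondary 2, 4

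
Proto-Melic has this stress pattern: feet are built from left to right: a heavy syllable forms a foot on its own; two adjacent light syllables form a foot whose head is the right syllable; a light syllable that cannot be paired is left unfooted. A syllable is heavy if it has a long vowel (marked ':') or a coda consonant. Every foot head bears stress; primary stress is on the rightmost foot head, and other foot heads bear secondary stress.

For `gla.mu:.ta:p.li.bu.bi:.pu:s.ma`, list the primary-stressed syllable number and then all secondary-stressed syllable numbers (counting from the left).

Weights: 1 gla L, 2 mu: H, 3 ta:p H, 4 li L, 5 bu L, 6 bi: H, 7 pu:s H, 8 ma L.
Parse left to right (heavy = foot alone; LL = one foot; stranded L unfooted): gla (ˈmu:) (ˈta:p) (li.ˈbu) (ˈbi:) (ˈpu:s) ma.
Foot heads: 2, 3, 5, 6, 7.
Primary stress on the rightmost head = syllable 7.
Secondary stress on 2, 3, 5, 6: gla.ˌmu:.ˌta:p.li.ˌbu.ˌbi:.ˈpu:s.ma.

primary 7, secondary 2, 3, 5, 6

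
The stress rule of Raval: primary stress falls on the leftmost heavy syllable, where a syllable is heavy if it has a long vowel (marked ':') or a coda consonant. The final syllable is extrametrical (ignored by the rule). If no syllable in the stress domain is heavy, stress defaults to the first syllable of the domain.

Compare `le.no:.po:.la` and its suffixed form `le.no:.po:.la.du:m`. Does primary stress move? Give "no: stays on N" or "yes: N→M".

Base `le.no:.po:.la` (4 syllables):
  The final syllable (4, la) is extrametrical; the stress domain is syllables 1–3.
  Weights: 1 le L, 2 no: H, 3 po: H.
  Heavy syllables in the domain: 2, 3. The leftmost is syllable 2 (no:).
  → primary stress on syllable 2.
Suffixed `le.no:.po:.la.du:m` (5 syllables):
  The final syllable (5, du:m) is extrametrical; the stress domain is syllables 1–4.
  Weights: 1 le L, 2 no: H, 3 po: H, 4 la L.
  Heavy syllables in the domain: 2, 3. The leftmost is syllable 2 (no:).
  → primary stress on syllable 2.

no: stays on 2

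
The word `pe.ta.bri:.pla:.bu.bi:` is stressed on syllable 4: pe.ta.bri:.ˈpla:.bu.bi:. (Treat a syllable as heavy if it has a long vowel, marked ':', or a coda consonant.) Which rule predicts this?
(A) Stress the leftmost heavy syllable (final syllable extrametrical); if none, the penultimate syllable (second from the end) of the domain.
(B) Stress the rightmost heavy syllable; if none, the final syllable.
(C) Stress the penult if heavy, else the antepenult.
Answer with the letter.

Rule A → syllable 3 (observed: 4).
Rule B → syllable 6 (observed: 4).
Rule C → syllable 4 ✓.

C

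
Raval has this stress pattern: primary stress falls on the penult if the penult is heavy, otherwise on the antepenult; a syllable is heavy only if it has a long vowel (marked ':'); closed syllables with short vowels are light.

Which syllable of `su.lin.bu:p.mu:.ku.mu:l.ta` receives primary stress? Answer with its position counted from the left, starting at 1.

6

Weights: 5 ku L, 6 mu:l H, 7 ta L.
The penult (syllable 6, mu:l) is heavy, so it takes stress.
Primary stress: syllable 6 → su.lin.bu:p.mu:.ku.ˈmu:l.ta.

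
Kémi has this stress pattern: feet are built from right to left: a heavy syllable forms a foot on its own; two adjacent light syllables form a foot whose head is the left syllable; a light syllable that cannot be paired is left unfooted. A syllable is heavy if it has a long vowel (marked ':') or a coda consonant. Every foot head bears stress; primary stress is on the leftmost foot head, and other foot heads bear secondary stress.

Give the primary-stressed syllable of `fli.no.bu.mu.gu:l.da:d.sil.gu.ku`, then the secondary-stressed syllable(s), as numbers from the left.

primary 1, secondary 3, 5, 6, 7, 8

Weights: 1 fli L, 2 no L, 3 bu L, 4 mu L, 5 gu:l H, 6 da:d H, 7 sil H, 8 gu L, 9 ku L.
Parse right to left (heavy = foot alone; LL = one foot; stranded L unfooted): (ˈfli.no) (ˈbu.mu) (ˈgu:l) (ˈda:d) (ˈsil) (ˈgu.ku).
Foot heads: 1, 3, 5, 6, 7, 8.
Primary stress on the leftmost head = syllable 1.
Secondary stress on 3, 5, 6, 7, 8: ˈfli.no.ˌbu.mu.ˌgu:l.ˌda:d.ˌsil.ˌgu.ku.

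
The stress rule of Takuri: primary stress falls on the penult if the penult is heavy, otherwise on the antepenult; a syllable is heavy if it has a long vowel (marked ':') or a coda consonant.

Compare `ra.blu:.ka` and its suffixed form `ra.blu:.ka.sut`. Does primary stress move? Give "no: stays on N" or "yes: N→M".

Base `ra.blu:.ka` (3 syllables):
  Weights: 1 ra L, 2 blu: H, 3 ka L.
  The penult (syllable 2, blu:) is heavy, so it takes stress.
  → primary stress on syllable 2.
Suffixed `ra.blu:.ka.sut` (4 syllables):
  Weights: 2 blu: H, 3 ka L, 4 sut H.
  The penult (syllable 3, ka) is light, so stress falls on the antepenult (syllable 2, blu:).
  → primary stress on syllable 2.

no: stays on 2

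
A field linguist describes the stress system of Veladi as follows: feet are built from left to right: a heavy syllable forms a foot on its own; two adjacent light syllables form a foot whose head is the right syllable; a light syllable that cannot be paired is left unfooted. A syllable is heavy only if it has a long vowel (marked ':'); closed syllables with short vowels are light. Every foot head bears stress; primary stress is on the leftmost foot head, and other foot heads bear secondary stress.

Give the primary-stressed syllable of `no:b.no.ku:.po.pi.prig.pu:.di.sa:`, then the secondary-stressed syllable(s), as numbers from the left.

Weights: 1 no:b H, 2 no L, 3 ku: H, 4 po L, 5 pi L, 6 prig L, 7 pu: H, 8 di L, 9 sa: H.
Parse left to right (heavy = foot alone; LL = one foot; stranded L unfooted): (ˈno:b) no (ˈku:) (po.ˈpi) prig (ˈpu:) di (ˈsa:).
Foot heads: 1, 3, 5, 7, 9.
Primary stress on the leftmost head = syllable 1.
Secondary stress on 3, 5, 7, 9: ˈno:b.no.ˌku:.po.ˌpi.prig.ˌpu:.di.ˌsa:.

primary 1, secondary 3, 5, 7, 9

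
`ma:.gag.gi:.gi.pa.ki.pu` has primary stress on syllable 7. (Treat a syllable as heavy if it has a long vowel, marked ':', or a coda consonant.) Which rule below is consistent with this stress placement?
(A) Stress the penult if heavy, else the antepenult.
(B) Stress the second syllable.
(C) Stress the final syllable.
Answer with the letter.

C

Rule A → syllable 5 (observed: 7).
Rule B → syllable 2 (observed: 7).
Rule C → syllable 7 ✓.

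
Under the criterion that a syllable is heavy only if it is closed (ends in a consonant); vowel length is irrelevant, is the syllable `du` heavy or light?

`du`: short vowel, open (no coda). Open (no coda) → light.

light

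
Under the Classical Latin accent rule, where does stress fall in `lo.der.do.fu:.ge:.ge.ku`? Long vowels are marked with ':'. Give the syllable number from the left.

Classical Latin: stress the penult if heavy (long vowel or closed), else the antepenult.
Weights: 5 ge: H, 6 ge L, 7 ku L.
The penult (syllable 6, ge) is light, so stress falls on the antepenult (syllable 5, ge:).
Stress on syllable 5: lo.der.do.fu:.ˈge:.ge.ku.

5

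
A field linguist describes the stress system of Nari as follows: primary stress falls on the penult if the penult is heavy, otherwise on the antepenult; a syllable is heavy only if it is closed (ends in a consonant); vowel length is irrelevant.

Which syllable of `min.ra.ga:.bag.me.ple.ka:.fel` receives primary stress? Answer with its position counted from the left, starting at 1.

6

Weights: 6 ple L, 7 ka: L, 8 fel H.
The penult (syllable 7, ka:) is light, so stress falls on the antepenult (syllable 6, ple).
Primary stress: syllable 6 → min.ra.ga:.bag.me.ˈple.ka:.fel.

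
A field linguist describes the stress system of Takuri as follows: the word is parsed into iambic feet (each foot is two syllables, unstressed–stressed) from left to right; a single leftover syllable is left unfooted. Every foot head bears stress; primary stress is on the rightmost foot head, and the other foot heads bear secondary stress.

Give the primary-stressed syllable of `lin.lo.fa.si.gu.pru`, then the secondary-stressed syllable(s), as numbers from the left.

primary 6, secondary 2, 4

Parse left to right into iambic (σˈσ) feet: (lin.ˈlo) (fa.ˈsi) (gu.ˈpru).
Foot heads (stressed positions): 2, 4, 6.
End Rule Rightmost: primary stress on the rightmost head = syllable 6.
Secondary stress on 2, 4: lin.ˌlo.fa.ˌsi.gu.ˈpru.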